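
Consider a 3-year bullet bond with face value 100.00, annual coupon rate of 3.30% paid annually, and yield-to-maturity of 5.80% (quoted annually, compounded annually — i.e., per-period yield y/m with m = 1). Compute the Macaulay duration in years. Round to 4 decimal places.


Answer: Macaulay duration = 2.9015 years

Derivation:
Coupon per period c = face * coupon_rate / m = 3.300000
Periods per year m = 1; per-period yield y/m = 0.058000
Number of cashflows N = 3
Cashflows (t years, CF_t, discount factor 1/(1+y/m)^(m*t), PV):
  t = 1.0000: CF_t = 3.300000, DF = 0.945180, PV = 3.119093
  t = 2.0000: CF_t = 3.300000, DF = 0.893364, PV = 2.948103
  t = 3.0000: CF_t = 103.300000, DF = 0.844390, PV = 87.225470
Price P = sum_t PV_t = 93.292665
Macaulay numerator sum_t t * PV_t:
  t * PV_t at t = 1.0000: 3.119093
  t * PV_t at t = 2.0000: 5.896205
  t * PV_t at t = 3.0000: 261.676410
Macaulay duration D = (sum_t t * PV_t) / P = 270.691708 / 93.292665 = 2.901533


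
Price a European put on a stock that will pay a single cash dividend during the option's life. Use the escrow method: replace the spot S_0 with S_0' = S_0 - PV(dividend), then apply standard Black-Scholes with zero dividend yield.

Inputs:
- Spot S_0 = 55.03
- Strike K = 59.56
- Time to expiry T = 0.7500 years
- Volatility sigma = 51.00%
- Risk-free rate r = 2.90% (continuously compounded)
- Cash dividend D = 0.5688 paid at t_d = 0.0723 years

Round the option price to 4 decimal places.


Answer: Price = 11.8742

Derivation:
PV(D) = D * exp(-r * t_d) = 0.5688 * 0.99790550 = 0.56760865
S_0' = S_0 - PV(D) = 55.0300 - 0.56760865 = 54.46239135
d1 = (ln(S_0'/K) + (r + sigma^2/2)*T) / (sigma*sqrt(T)) = 0.06750173
d2 = d1 - sigma*sqrt(T) = -0.37417123
exp(-rT) = 0.97848483
N(-d1) = 0.47309114; N(-d2) = 0.64586153
P = K * exp(-rT) * N(-d2) - S_0' * N(-d1) = 59.5600 * 0.97848483 * 0.64586153 - 54.46239135 * 0.47309114 = 11.8742


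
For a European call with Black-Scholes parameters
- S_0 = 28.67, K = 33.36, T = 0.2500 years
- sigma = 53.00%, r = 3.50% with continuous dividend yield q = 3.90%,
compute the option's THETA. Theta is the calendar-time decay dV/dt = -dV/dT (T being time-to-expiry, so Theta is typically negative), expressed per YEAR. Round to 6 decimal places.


Answer: Theta = -5.355090

Derivation:
d1 = -0.4429954626; d2 = -0.7079954626
phi(d1) = 0.3616562792; exp(-qT) = 0.9902973771; exp(-rT) = 0.9912881698
Theta = -S*exp(-qT)*phi(d1)*sigma/(2*sqrt(T)) - r*K*exp(-rT)*N(d2) + q*S*exp(-qT)*N(d1)
N(d1) = 0.3288845083; N(d2) = 0.2394740376; sqrt(T) = 0.5000000000
Term 1 = -28.6700 * 0.9902973771 * 0.3616562792 * 0.5300 / (2 * 0.5000000000) = -5.4420835019
Term 2 = -0.0350 * 33.3600 * 0.9912881698 * 0.2394740376 = -0.2771739725
Term 3 = 0.0390 * 28.6700 * 0.9902973771 * 0.3288845083 = 0.3641676351
Theta = -5.4420835019 + (-0.2771739725) + (0.3641676351) = -5.355090


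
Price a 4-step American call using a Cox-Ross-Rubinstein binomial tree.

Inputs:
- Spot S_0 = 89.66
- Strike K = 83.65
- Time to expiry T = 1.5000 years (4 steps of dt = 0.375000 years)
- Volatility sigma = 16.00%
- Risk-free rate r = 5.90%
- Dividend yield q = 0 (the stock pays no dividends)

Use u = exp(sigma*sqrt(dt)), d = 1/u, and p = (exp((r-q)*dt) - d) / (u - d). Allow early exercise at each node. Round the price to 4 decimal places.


Answer: Price = V(0,0) = 15.1790

Derivation:
dt = T/N = 0.375000
u = exp(sigma*sqrt(dt)) = 1.102940; d = 1/u = 0.906667
p = (exp((r-q)*dt) - d) / (u - d) = 0.589507
Discount per step: exp(-r*dt) = 0.978118
Stock lattice S(k, i) with i counting down-moves:
  k=0: S(0,0) = 89.6600
  k=1: S(1,0) = 98.8896; S(1,1) = 81.2918
  k=2: S(2,0) = 109.0693; S(2,1) = 89.6600; S(2,2) = 73.7046
  k=3: S(3,0) = 120.2970; S(3,1) = 98.8896; S(3,2) = 81.2918; S(3,3) = 66.8256
  k=4: S(4,0) = 132.6804; S(4,1) = 109.0693; S(4,2) = 89.6600; S(4,3) = 73.7046; S(4,4) = 60.5886
Terminal payoffs V(N, i) = max(S_T - K, 0):
  V(4,0) = 49.030383; V(4,1) = 25.419350; V(4,2) = 6.010000; V(4,3) = 0.000000; V(4,4) = 0.000000
Backward induction: V(k, i) = exp(-r*dt) * [p * V(k+1, i) + (1-p) * V(k+1, i+1)]; then take max(V_cont, immediate exercise) for American.
  V(3,0) = exp(-r*dt) * [p*49.030383 + (1-p)*25.419350] = 38.477411; exercise = 36.646979; V(3,0) = max -> 38.477411
  V(3,1) = exp(-r*dt) * [p*25.419350 + (1-p)*6.010000] = 17.070057; exercise = 15.239625; V(3,1) = max -> 17.070057
  V(3,2) = exp(-r*dt) * [p*6.010000 + (1-p)*0.000000] = 3.465408; exercise = 0.000000; V(3,2) = max -> 3.465408
  V(3,3) = exp(-r*dt) * [p*0.000000 + (1-p)*0.000000] = 0.000000; exercise = 0.000000; V(3,3) = max -> 0.000000
  V(2,0) = exp(-r*dt) * [p*38.477411 + (1-p)*17.070057] = 29.040161; exercise = 25.419350; V(2,0) = max -> 29.040161
  V(2,1) = exp(-r*dt) * [p*17.070057 + (1-p)*3.465408] = 11.234115; exercise = 6.010000; V(2,1) = max -> 11.234115
  V(2,2) = exp(-r*dt) * [p*3.465408 + (1-p)*0.000000] = 1.998179; exercise = 0.000000; V(2,2) = max -> 1.998179
  V(1,0) = exp(-r*dt) * [p*29.040161 + (1-p)*11.234115] = 21.255382; exercise = 15.239625; V(1,0) = max -> 21.255382
  V(1,1) = exp(-r*dt) * [p*11.234115 + (1-p)*1.998179] = 7.279961; exercise = 0.000000; V(1,1) = max -> 7.279961
  V(0,0) = exp(-r*dt) * [p*21.255382 + (1-p)*7.279961] = 15.178987; exercise = 6.010000; V(0,0) = max -> 15.178987


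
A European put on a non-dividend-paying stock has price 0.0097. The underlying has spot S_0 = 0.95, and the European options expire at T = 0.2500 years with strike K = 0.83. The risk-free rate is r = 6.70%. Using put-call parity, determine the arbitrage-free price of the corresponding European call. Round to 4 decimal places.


Put-call parity: C - P = S_0 * exp(-qT) - K * exp(-rT).
S_0 * exp(-qT) = 0.9500 * 1.00000000 = 0.95000000
K * exp(-rT) = 0.8300 * 0.98338950 = 0.81621329
C = P + S*exp(-qT) - K*exp(-rT)
C = 0.0097 + 0.95000000 - 0.81621329 = 0.1435

Answer: Call price = 0.1435


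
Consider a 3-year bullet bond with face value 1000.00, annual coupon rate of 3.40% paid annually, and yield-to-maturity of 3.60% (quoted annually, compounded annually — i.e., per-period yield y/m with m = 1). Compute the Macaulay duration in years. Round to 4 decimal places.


Coupon per period c = face * coupon_rate / m = 34.000000
Periods per year m = 1; per-period yield y/m = 0.036000
Number of cashflows N = 3
Cashflows (t years, CF_t, discount factor 1/(1+y/m)^(m*t), PV):
  t = 1.0000: CF_t = 34.000000, DF = 0.965251, PV = 32.818533
  t = 2.0000: CF_t = 34.000000, DF = 0.931709, PV = 31.678120
  t = 3.0000: CF_t = 1034.000000, DF = 0.899333, PV = 929.910759
Price P = sum_t PV_t = 994.407412
Macaulay numerator sum_t t * PV_t:
  t * PV_t at t = 1.0000: 32.818533
  t * PV_t at t = 2.0000: 63.356241
  t * PV_t at t = 3.0000: 2789.732277
Macaulay duration D = (sum_t t * PV_t) / P = 2885.907051 / 994.407412 = 2.902138

Answer: Macaulay duration = 2.9021 years


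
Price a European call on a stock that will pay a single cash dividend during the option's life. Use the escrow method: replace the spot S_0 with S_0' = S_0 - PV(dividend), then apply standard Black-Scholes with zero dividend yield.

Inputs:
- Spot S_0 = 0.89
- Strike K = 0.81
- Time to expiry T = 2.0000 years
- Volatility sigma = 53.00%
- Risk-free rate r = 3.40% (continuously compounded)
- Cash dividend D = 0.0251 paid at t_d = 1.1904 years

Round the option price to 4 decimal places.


PV(D) = D * exp(-r * t_d) = 0.0251 * 0.96033452 = 0.02410440
S_0' = S_0 - PV(D) = 0.8900 - 0.02410440 = 0.86589560
d1 = (ln(S_0'/K) + (r + sigma^2/2)*T) / (sigma*sqrt(T)) = 0.55451861
d2 = d1 - sigma*sqrt(T) = -0.19501458
exp(-rT) = 0.93426047
N(d1) = 0.71038801; N(d2) = 0.42269077
C = S_0' * N(d1) - K * exp(-rT) * N(d2) = 0.86589560 * 0.71038801 - 0.8100 * 0.93426047 * 0.42269077 = 0.2953

Answer: Price = 0.2953


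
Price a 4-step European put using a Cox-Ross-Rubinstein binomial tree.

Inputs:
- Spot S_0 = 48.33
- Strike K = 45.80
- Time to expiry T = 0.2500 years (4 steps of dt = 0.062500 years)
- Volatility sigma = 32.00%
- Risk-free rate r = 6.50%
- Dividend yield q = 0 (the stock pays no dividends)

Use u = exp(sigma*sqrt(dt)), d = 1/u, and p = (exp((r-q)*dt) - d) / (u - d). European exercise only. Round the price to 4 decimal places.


Answer: Price = V(0,0) = 1.7409

Derivation:
dt = T/N = 0.062500
u = exp(sigma*sqrt(dt)) = 1.083287; d = 1/u = 0.923116
p = (exp((r-q)*dt) - d) / (u - d) = 0.505426
Discount per step: exp(-r*dt) = 0.995946
Stock lattice S(k, i) with i counting down-moves:
  k=0: S(0,0) = 48.3300
  k=1: S(1,0) = 52.3553; S(1,1) = 44.6142
  k=2: S(2,0) = 56.7158; S(2,1) = 48.3300; S(2,2) = 41.1841
  k=3: S(3,0) = 61.4395; S(3,1) = 52.3553; S(3,2) = 44.6142; S(3,3) = 38.0177
  k=4: S(4,0) = 66.5566; S(4,1) = 56.7158; S(4,2) = 48.3300; S(4,3) = 41.1841; S(4,4) = 35.0948
Terminal payoffs V(N, i) = max(K - S_T, 0):
  V(4,0) = 0.000000; V(4,1) = 0.000000; V(4,2) = 0.000000; V(4,3) = 4.615891; V(4,4) = 10.705217
Backward induction: V(k, i) = exp(-r*dt) * [p * V(k+1, i) + (1-p) * V(k+1, i+1)].
  V(3,0) = exp(-r*dt) * [p*0.000000 + (1-p)*0.000000] = 0.000000
  V(3,1) = exp(-r*dt) * [p*0.000000 + (1-p)*0.000000] = 0.000000
  V(3,2) = exp(-r*dt) * [p*0.000000 + (1-p)*4.615891] = 2.273645
  V(3,3) = exp(-r*dt) * [p*4.615891 + (1-p)*10.705217] = 7.596590
  V(2,0) = exp(-r*dt) * [p*0.000000 + (1-p)*0.000000] = 0.000000
  V(2,1) = exp(-r*dt) * [p*0.000000 + (1-p)*2.273645] = 1.119927
  V(2,2) = exp(-r*dt) * [p*2.273645 + (1-p)*7.596590] = 4.886345
  V(1,0) = exp(-r*dt) * [p*0.000000 + (1-p)*1.119927] = 0.551641
  V(1,1) = exp(-r*dt) * [p*1.119927 + (1-p)*4.886345] = 2.970608
  V(0,0) = exp(-r*dt) * [p*0.551641 + (1-p)*2.970608] = 1.740913


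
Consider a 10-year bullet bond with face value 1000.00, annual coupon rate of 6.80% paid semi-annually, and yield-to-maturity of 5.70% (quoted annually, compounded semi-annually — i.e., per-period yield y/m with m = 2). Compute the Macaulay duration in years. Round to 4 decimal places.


Answer: Macaulay duration = 7.5302 years

Derivation:
Coupon per period c = face * coupon_rate / m = 34.000000
Periods per year m = 2; per-period yield y/m = 0.028500
Number of cashflows N = 20
Cashflows (t years, CF_t, discount factor 1/(1+y/m)^(m*t), PV):
  t = 0.5000: CF_t = 34.000000, DF = 0.972290, PV = 33.057851
  t = 1.0000: CF_t = 34.000000, DF = 0.945347, PV = 32.141810
  t = 1.5000: CF_t = 34.000000, DF = 0.919152, PV = 31.251152
  t = 2.0000: CF_t = 34.000000, DF = 0.893682, PV = 30.385174
  t = 2.5000: CF_t = 34.000000, DF = 0.868917, PV = 29.543193
  t = 3.0000: CF_t = 34.000000, DF = 0.844840, PV = 28.724544
  t = 3.5000: CF_t = 34.000000, DF = 0.821429, PV = 27.928579
  t = 4.0000: CF_t = 34.000000, DF = 0.798667, PV = 27.154671
  t = 4.5000: CF_t = 34.000000, DF = 0.776536, PV = 26.402208
  t = 5.0000: CF_t = 34.000000, DF = 0.755018, PV = 25.670596
  t = 5.5000: CF_t = 34.000000, DF = 0.734096, PV = 24.959257
  t = 6.0000: CF_t = 34.000000, DF = 0.713754, PV = 24.267630
  t = 6.5000: CF_t = 34.000000, DF = 0.693976, PV = 23.595168
  t = 7.0000: CF_t = 34.000000, DF = 0.674745, PV = 22.941340
  t = 7.5000: CF_t = 34.000000, DF = 0.656048, PV = 22.305629
  t = 8.0000: CF_t = 34.000000, DF = 0.637869, PV = 21.687534
  t = 8.5000: CF_t = 34.000000, DF = 0.620193, PV = 21.086567
  t = 9.0000: CF_t = 34.000000, DF = 0.603007, PV = 20.502253
  t = 9.5000: CF_t = 34.000000, DF = 0.586298, PV = 19.934130
  t = 10.0000: CF_t = 1034.000000, DF = 0.570051, PV = 589.433233
Price P = sum_t PV_t = 1082.972521
Macaulay numerator sum_t t * PV_t:
  t * PV_t at t = 0.5000: 16.528926
  t * PV_t at t = 1.0000: 32.141810
  t * PV_t at t = 1.5000: 46.876728
  t * PV_t at t = 2.0000: 60.770349
  t * PV_t at t = 2.5000: 73.857983
  t * PV_t at t = 3.0000: 86.173632
  t * PV_t at t = 3.5000: 97.750028
  t * PV_t at t = 4.0000: 108.618685
  t * PV_t at t = 4.5000: 118.809937
  t * PV_t at t = 5.0000: 128.352981
  t * PV_t at t = 5.5000: 137.275916
  t * PV_t at t = 6.0000: 145.605780
  t * PV_t at t = 6.5000: 153.368590
  t * PV_t at t = 7.0000: 160.589377
  t * PV_t at t = 7.5000: 167.292218
  t * PV_t at t = 8.0000: 173.500275
  t * PV_t at t = 8.5000: 179.235821
  t * PV_t at t = 9.0000: 184.520277
  t * PV_t at t = 9.5000: 189.374238
  t * PV_t at t = 10.0000: 5894.332328
Macaulay duration D = (sum_t t * PV_t) / P = 8154.975878 / 1082.972521 = 7.530178


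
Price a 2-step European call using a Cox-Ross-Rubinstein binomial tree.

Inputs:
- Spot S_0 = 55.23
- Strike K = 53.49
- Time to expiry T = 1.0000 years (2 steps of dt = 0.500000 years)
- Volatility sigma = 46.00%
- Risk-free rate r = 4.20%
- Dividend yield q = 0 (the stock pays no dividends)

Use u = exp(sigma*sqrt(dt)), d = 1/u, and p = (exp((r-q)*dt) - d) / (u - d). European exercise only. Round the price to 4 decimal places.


dt = T/N = 0.500000
u = exp(sigma*sqrt(dt)) = 1.384403; d = 1/u = 0.722333
p = (exp((r-q)*dt) - d) / (u - d) = 0.451446
Discount per step: exp(-r*dt) = 0.979219
Stock lattice S(k, i) with i counting down-moves:
  k=0: S(0,0) = 55.2300
  k=1: S(1,0) = 76.4606; S(1,1) = 39.8944
  k=2: S(2,0) = 105.8523; S(2,1) = 55.2300; S(2,2) = 28.8171
Terminal payoffs V(N, i) = max(S_T - K, 0):
  V(2,0) = 52.362278; V(2,1) = 1.740000; V(2,2) = 0.000000
Backward induction: V(k, i) = exp(-r*dt) * [p * V(k+1, i) + (1-p) * V(k+1, i+1)].
  V(1,0) = exp(-r*dt) * [p*52.362278 + (1-p)*1.740000] = 24.082164
  V(1,1) = exp(-r*dt) * [p*1.740000 + (1-p)*0.000000] = 0.769193
  V(0,0) = exp(-r*dt) * [p*24.082164 + (1-p)*0.769193] = 11.059050

Answer: Price = V(0,0) = 11.0591


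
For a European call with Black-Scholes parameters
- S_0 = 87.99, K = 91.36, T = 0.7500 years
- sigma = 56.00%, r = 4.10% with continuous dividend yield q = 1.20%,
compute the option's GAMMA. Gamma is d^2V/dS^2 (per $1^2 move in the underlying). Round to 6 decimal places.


Answer: Gamma = 0.009063

Derivation:
d1 = 0.2098367713; d2 = -0.2751374549
phi(d1) = 0.3902552493; exp(-qT) = 0.9910403788; exp(-rT) = 0.9697179723
Gamma = exp(-qT) * phi(d1) / (S * sigma * sqrt(T)) = 0.9910403788 * 0.3902552493 / (87.9900 * 0.5600 * 0.8660254038) = 0.009063


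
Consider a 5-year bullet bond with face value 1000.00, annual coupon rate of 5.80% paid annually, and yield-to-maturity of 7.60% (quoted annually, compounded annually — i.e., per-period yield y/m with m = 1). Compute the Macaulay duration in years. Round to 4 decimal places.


Answer: Macaulay duration = 4.4584 years

Derivation:
Coupon per period c = face * coupon_rate / m = 58.000000
Periods per year m = 1; per-period yield y/m = 0.076000
Number of cashflows N = 5
Cashflows (t years, CF_t, discount factor 1/(1+y/m)^(m*t), PV):
  t = 1.0000: CF_t = 58.000000, DF = 0.929368, PV = 53.903346
  t = 2.0000: CF_t = 58.000000, DF = 0.863725, PV = 50.096046
  t = 3.0000: CF_t = 58.000000, DF = 0.802718, PV = 46.557664
  t = 4.0000: CF_t = 58.000000, DF = 0.746021, PV = 43.269204
  t = 5.0000: CF_t = 1058.000000, DF = 0.693328, PV = 733.540862
Price P = sum_t PV_t = 927.367122
Macaulay numerator sum_t t * PV_t:
  t * PV_t at t = 1.0000: 53.903346
  t * PV_t at t = 2.0000: 100.192092
  t * PV_t at t = 3.0000: 139.672991
  t * PV_t at t = 4.0000: 173.076817
  t * PV_t at t = 5.0000: 3667.704308
Macaulay duration D = (sum_t t * PV_t) / P = 4134.549554 / 927.367122 = 4.458374


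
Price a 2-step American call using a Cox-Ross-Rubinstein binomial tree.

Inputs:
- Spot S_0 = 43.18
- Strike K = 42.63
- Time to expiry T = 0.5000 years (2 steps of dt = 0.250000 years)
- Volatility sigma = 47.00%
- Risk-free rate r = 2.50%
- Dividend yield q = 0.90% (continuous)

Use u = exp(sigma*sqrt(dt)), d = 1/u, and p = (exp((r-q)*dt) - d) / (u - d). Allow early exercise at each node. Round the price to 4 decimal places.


Answer: Price = V(0,0) = 5.5593

Derivation:
dt = T/N = 0.250000
u = exp(sigma*sqrt(dt)) = 1.264909; d = 1/u = 0.790571
p = (exp((r-q)*dt) - d) / (u - d) = 0.449969
Discount per step: exp(-r*dt) = 0.993769
Stock lattice S(k, i) with i counting down-moves:
  k=0: S(0,0) = 43.1800
  k=1: S(1,0) = 54.6188; S(1,1) = 34.1368
  k=2: S(2,0) = 69.0877; S(2,1) = 43.1800; S(2,2) = 26.9876
Terminal payoffs V(N, i) = max(S_T - K, 0):
  V(2,0) = 26.457749; V(2,1) = 0.550000; V(2,2) = 0.000000
Backward induction: V(k, i) = exp(-r*dt) * [p * V(k+1, i) + (1-p) * V(k+1, i+1)]; then take max(V_cont, immediate exercise) for American.
  V(1,0) = exp(-r*dt) * [p*26.457749 + (1-p)*0.550000] = 12.131613; exercise = 11.988761; V(1,0) = max -> 12.131613
  V(1,1) = exp(-r*dt) * [p*0.550000 + (1-p)*0.000000] = 0.245941; exercise = 0.000000; V(1,1) = max -> 0.245941
  V(0,0) = exp(-r*dt) * [p*12.131613 + (1-p)*0.245941] = 5.559266; exercise = 0.550000; V(0,0) = max -> 5.559266


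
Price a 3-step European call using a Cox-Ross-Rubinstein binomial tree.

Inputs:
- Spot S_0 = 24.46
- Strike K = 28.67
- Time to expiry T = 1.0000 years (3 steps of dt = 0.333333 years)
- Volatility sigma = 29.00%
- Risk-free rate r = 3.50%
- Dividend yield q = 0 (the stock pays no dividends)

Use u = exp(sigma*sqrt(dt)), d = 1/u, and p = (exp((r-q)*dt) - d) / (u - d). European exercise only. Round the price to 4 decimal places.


dt = T/N = 0.333333
u = exp(sigma*sqrt(dt)) = 1.182264; d = 1/u = 0.845834
p = (exp((r-q)*dt) - d) / (u - d) = 0.493121
Discount per step: exp(-r*dt) = 0.988401
Stock lattice S(k, i) with i counting down-moves:
  k=0: S(0,0) = 24.4600
  k=1: S(1,0) = 28.9182; S(1,1) = 20.6891
  k=2: S(2,0) = 34.1889; S(2,1) = 24.4600; S(2,2) = 17.4996
  k=3: S(3,0) = 40.4204; S(3,1) = 28.9182; S(3,2) = 20.6891; S(3,3) = 14.8017
Terminal payoffs V(N, i) = max(S_T - K, 0):
  V(3,0) = 11.750370; V(3,1) = 0.248187; V(3,2) = 0.000000; V(3,3) = 0.000000
Backward induction: V(k, i) = exp(-r*dt) * [p * V(k+1, i) + (1-p) * V(k+1, i+1)].
  V(2,0) = exp(-r*dt) * [p*11.750370 + (1-p)*0.248187] = 5.851483
  V(2,1) = exp(-r*dt) * [p*0.248187 + (1-p)*0.000000] = 0.120967
  V(2,2) = exp(-r*dt) * [p*0.000000 + (1-p)*0.000000] = 0.000000
  V(1,0) = exp(-r*dt) * [p*5.851483 + (1-p)*0.120967] = 2.912622
  V(1,1) = exp(-r*dt) * [p*0.120967 + (1-p)*0.000000] = 0.058959
  V(0,0) = exp(-r*dt) * [p*2.912622 + (1-p)*0.058959] = 1.449153

Answer: Price = V(0,0) = 1.4492


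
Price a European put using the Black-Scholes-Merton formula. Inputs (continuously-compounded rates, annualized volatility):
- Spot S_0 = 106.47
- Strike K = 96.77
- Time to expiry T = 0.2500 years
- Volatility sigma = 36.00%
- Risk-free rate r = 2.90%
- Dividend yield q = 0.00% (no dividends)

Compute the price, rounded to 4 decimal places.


d1 = (ln(S/K) + (r - q + 0.5*sigma^2) * T) / (sigma * sqrt(T)) = 0.66097904
d2 = d1 - sigma * sqrt(T) = 0.48097904
exp(-rT) = 0.99277622; exp(-qT) = 1.00000000
P = K * exp(-rT) * N(-d2) - S_0 * exp(-qT) * N(-d1)
N(-d1) = 0.25431288; N(-d2) = 0.31526570
P = 96.7700 * 0.99277622 * 0.31526570 - 106.4700 * 1.00000000 * 0.25431288 = 3.2112

Answer: Price = 3.2112


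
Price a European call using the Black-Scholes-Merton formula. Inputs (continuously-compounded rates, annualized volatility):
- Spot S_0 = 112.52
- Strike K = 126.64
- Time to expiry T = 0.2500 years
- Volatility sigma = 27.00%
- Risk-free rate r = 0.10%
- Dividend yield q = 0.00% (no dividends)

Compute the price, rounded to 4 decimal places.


d1 = (ln(S/K) + (r - q + 0.5*sigma^2) * T) / (sigma * sqrt(T)) = -0.80633283
d2 = d1 - sigma * sqrt(T) = -0.94133283
exp(-rT) = 0.99975003; exp(-qT) = 1.00000000
C = S_0 * exp(-qT) * N(d1) - K * exp(-rT) * N(d2)
N(d1) = 0.21002548; N(d2) = 0.17326716
C = 112.5200 * 1.00000000 * 0.21002548 - 126.6400 * 0.99975003 * 0.17326716 = 1.6950

Answer: Price = 1.6950


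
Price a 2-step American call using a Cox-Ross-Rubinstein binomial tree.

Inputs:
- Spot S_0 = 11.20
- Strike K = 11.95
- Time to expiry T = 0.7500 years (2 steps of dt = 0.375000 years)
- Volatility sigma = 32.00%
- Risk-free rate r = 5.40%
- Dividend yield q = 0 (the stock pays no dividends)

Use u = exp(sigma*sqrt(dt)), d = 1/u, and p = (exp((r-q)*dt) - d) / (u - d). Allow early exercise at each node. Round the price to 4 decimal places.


Answer: Price = V(0,0) = 1.1236

Derivation:
dt = T/N = 0.375000
u = exp(sigma*sqrt(dt)) = 1.216477; d = 1/u = 0.822046
p = (exp((r-q)*dt) - d) / (u - d) = 0.503029
Discount per step: exp(-r*dt) = 0.979954
Stock lattice S(k, i) with i counting down-moves:
  k=0: S(0,0) = 11.2000
  k=1: S(1,0) = 13.6245; S(1,1) = 9.2069
  k=2: S(2,0) = 16.5739; S(2,1) = 11.2000; S(2,2) = 7.5685
Terminal payoffs V(N, i) = max(S_T - K, 0):
  V(2,0) = 4.623949; V(2,1) = 0.000000; V(2,2) = 0.000000
Backward induction: V(k, i) = exp(-r*dt) * [p * V(k+1, i) + (1-p) * V(k+1, i+1)]; then take max(V_cont, immediate exercise) for American.
  V(1,0) = exp(-r*dt) * [p*4.623949 + (1-p)*0.000000] = 2.279355; exercise = 1.674545; V(1,0) = max -> 2.279355
  V(1,1) = exp(-r*dt) * [p*0.000000 + (1-p)*0.000000] = 0.000000; exercise = 0.000000; V(1,1) = max -> 0.000000
  V(0,0) = exp(-r*dt) * [p*2.279355 + (1-p)*0.000000] = 1.123598; exercise = 0.000000; V(0,0) = max -> 1.123598


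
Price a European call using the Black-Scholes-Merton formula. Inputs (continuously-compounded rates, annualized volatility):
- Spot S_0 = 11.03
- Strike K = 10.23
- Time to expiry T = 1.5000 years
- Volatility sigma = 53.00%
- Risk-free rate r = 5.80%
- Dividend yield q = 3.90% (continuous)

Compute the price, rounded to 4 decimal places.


d1 = (ln(S/K) + (r - q + 0.5*sigma^2) * T) / (sigma * sqrt(T)) = 0.48445862
d2 = d1 - sigma * sqrt(T) = -0.16465616
exp(-rT) = 0.91667710; exp(-qT) = 0.94317824
C = S_0 * exp(-qT) * N(d1) - K * exp(-rT) * N(d2)
N(d1) = 0.68596979; N(d2) = 0.43460731
C = 11.0300 * 0.94317824 * 0.68596979 - 10.2300 * 0.91667710 * 0.43460731 = 3.0607

Answer: Price = 3.0607


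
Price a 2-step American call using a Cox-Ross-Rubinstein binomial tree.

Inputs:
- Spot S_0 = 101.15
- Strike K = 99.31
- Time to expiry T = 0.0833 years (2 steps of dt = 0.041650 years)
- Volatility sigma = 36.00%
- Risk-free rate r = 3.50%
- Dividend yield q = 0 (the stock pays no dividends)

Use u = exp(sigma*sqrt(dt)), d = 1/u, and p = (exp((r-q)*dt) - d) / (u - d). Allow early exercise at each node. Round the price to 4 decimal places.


Answer: Price = V(0,0) = 5.2177

Derivation:
dt = T/N = 0.041650
u = exp(sigma*sqrt(dt)) = 1.076236; d = 1/u = 0.929164
p = (exp((r-q)*dt) - d) / (u - d) = 0.491560
Discount per step: exp(-r*dt) = 0.998543
Stock lattice S(k, i) with i counting down-moves:
  k=0: S(0,0) = 101.1500
  k=1: S(1,0) = 108.8613; S(1,1) = 93.9849
  k=2: S(2,0) = 117.1605; S(2,1) = 101.1500; S(2,2) = 87.3274
Terminal payoffs V(N, i) = max(S_T - K, 0):
  V(2,0) = 17.850472; V(2,1) = 1.840000; V(2,2) = 0.000000
Backward induction: V(k, i) = exp(-r*dt) * [p * V(k+1, i) + (1-p) * V(k+1, i+1)]; then take max(V_cont, immediate exercise) for American.
  V(1,0) = exp(-r*dt) * [p*17.850472 + (1-p)*1.840000] = 9.695960; exercise = 9.551296; V(1,0) = max -> 9.695960
  V(1,1) = exp(-r*dt) * [p*1.840000 + (1-p)*0.000000] = 0.903152; exercise = 0.000000; V(1,1) = max -> 0.903152
  V(0,0) = exp(-r*dt) * [p*9.695960 + (1-p)*0.903152] = 5.217731; exercise = 1.840000; V(0,0) = max -> 5.217731


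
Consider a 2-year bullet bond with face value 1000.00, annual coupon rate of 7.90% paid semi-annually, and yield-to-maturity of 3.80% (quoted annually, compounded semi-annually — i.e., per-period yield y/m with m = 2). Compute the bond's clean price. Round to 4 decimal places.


Coupon per period c = face * coupon_rate / m = 39.500000
Periods per year m = 2; per-period yield y/m = 0.019000
Number of cashflows N = 4
Cashflows (t years, CF_t, discount factor 1/(1+y/m)^(m*t), PV):
  t = 0.5000: CF_t = 39.500000, DF = 0.981354, PV = 38.763494
  t = 1.0000: CF_t = 39.500000, DF = 0.963056, PV = 38.040720
  t = 1.5000: CF_t = 39.500000, DF = 0.945099, PV = 37.331423
  t = 2.0000: CF_t = 1039.500000, DF = 0.927477, PV = 964.112598
Price P = sum_t PV_t = 1078.248234

Answer: Price = 1078.2482


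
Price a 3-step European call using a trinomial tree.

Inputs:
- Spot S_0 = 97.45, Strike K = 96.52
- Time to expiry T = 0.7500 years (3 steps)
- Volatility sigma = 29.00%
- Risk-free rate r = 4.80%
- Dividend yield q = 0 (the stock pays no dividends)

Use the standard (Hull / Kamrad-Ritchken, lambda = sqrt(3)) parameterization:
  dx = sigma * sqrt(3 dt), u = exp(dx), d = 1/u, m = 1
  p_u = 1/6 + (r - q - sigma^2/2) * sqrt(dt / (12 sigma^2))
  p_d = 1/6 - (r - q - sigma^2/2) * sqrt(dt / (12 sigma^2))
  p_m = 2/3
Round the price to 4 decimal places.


dt = T/N = 0.250000; dx = sigma*sqrt(3*dt) = 0.251147
u = exp(dx) = 1.285500; d = 1/u = 0.777908
p_u = 0.169628, p_m = 0.666667, p_d = 0.163705
Discount per step: exp(-r*dt) = 0.988072
Stock lattice S(k, j) with j the centered position index:
  k=0: S(0,+0) = 97.4500
  k=1: S(1,-1) = 75.8071; S(1,+0) = 97.4500; S(1,+1) = 125.2719
  k=2: S(2,-2) = 58.9709; S(2,-1) = 75.8071; S(2,+0) = 97.4500; S(2,+1) = 125.2719; S(2,+2) = 161.0370
  k=3: S(3,-3) = 45.8739; S(3,-2) = 58.9709; S(3,-1) = 75.8071; S(3,+0) = 97.4500; S(3,+1) = 125.2719; S(3,+2) = 161.0370; S(3,+3) = 207.0130
Terminal payoffs V(N, j) = max(S_T - K, 0):
  V(3,-3) = 0.000000; V(3,-2) = 0.000000; V(3,-1) = 0.000000; V(3,+0) = 0.930000; V(3,+1) = 28.751927; V(3,+2) = 64.517001; V(3,+3) = 110.492986
Backward induction: V(k, j) = exp(-r*dt) * [p_u * V(k+1, j+1) + p_m * V(k+1, j) + p_d * V(k+1, j-1)]
  V(2,-2) = exp(-r*dt) * [p_u*0.000000 + p_m*0.000000 + p_d*0.000000] = 0.000000
  V(2,-1) = exp(-r*dt) * [p_u*0.930000 + p_m*0.000000 + p_d*0.000000] = 0.155872
  V(2,+0) = exp(-r*dt) * [p_u*28.751927 + p_m*0.930000 + p_d*0.000000] = 5.431563
  V(2,+1) = exp(-r*dt) * [p_u*64.517001 + p_m*28.751927 + p_d*0.930000] = 29.903093
  V(2,+2) = exp(-r*dt) * [p_u*110.492986 + p_m*64.517001 + p_d*28.751927] = 65.668124
  V(1,-1) = exp(-r*dt) * [p_u*5.431563 + p_m*0.155872 + p_d*0.000000] = 1.013031
  V(1,+0) = exp(-r*dt) * [p_u*29.903093 + p_m*5.431563 + p_d*0.155872] = 8.614961
  V(1,+1) = exp(-r*dt) * [p_u*65.668124 + p_m*29.903093 + p_d*5.431563] = 31.582456
  V(0,+0) = exp(-r*dt) * [p_u*31.582456 + p_m*8.614961 + p_d*1.013031] = 11.132028

Answer: Price = V(0,0) = 11.1320


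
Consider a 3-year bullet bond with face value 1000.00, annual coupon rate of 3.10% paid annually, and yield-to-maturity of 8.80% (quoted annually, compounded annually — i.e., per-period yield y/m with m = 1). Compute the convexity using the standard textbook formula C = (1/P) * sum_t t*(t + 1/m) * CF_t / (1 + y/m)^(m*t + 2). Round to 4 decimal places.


Answer: Convexity = 9.7007

Derivation:
Coupon per period c = face * coupon_rate / m = 31.000000
Periods per year m = 1; per-period yield y/m = 0.088000
Number of cashflows N = 3
Cashflows (t years, CF_t, discount factor 1/(1+y/m)^(m*t), PV):
  t = 1.0000: CF_t = 31.000000, DF = 0.919118, PV = 28.492647
  t = 2.0000: CF_t = 31.000000, DF = 0.844777, PV = 26.188095
  t = 3.0000: CF_t = 1031.000000, DF = 0.776450, PV = 800.519618
Price P = sum_t PV_t = 855.200359
Convexity numerator sum_t t*(t + 1/m) * CF_t / (1+y/m)^(m*t + 2):
  t = 1.0000: term = 48.139880
  t = 2.0000: term = 132.738640
  t = 3.0000: term = 8115.129124
Convexity = (1/P) * sum = 8296.007644 / 855.200359 = 9.700660


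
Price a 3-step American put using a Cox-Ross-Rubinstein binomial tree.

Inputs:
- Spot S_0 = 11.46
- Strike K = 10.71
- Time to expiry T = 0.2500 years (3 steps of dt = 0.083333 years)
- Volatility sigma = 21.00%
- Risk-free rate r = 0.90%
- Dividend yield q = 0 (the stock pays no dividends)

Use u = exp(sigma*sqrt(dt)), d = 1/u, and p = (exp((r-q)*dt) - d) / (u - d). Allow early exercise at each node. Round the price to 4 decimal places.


dt = T/N = 0.083333
u = exp(sigma*sqrt(dt)) = 1.062497; d = 1/u = 0.941179
p = (exp((r-q)*dt) - d) / (u - d) = 0.491034
Discount per step: exp(-r*dt) = 0.999250
Stock lattice S(k, i) with i counting down-moves:
  k=0: S(0,0) = 11.4600
  k=1: S(1,0) = 12.1762; S(1,1) = 10.7859
  k=2: S(2,0) = 12.9372; S(2,1) = 11.4600; S(2,2) = 10.1515
  k=3: S(3,0) = 13.7457; S(3,1) = 12.1762; S(3,2) = 10.7859; S(3,3) = 9.5544
Terminal payoffs V(N, i) = max(K - S_T, 0):
  V(3,0) = 0.000000; V(3,1) = 0.000000; V(3,2) = 0.000000; V(3,3) = 1.155642
Backward induction: V(k, i) = exp(-r*dt) * [p * V(k+1, i) + (1-p) * V(k+1, i+1)]; then take max(V_cont, immediate exercise) for American.
  V(2,0) = exp(-r*dt) * [p*0.000000 + (1-p)*0.000000] = 0.000000; exercise = 0.000000; V(2,0) = max -> 0.000000
  V(2,1) = exp(-r*dt) * [p*0.000000 + (1-p)*0.000000] = 0.000000; exercise = 0.000000; V(2,1) = max -> 0.000000
  V(2,2) = exp(-r*dt) * [p*0.000000 + (1-p)*1.155642] = 0.587742; exercise = 0.558524; V(2,2) = max -> 0.587742
  V(1,0) = exp(-r*dt) * [p*0.000000 + (1-p)*0.000000] = 0.000000; exercise = 0.000000; V(1,0) = max -> 0.000000
  V(1,1) = exp(-r*dt) * [p*0.000000 + (1-p)*0.587742] = 0.298917; exercise = 0.000000; V(1,1) = max -> 0.298917
  V(0,0) = exp(-r*dt) * [p*0.000000 + (1-p)*0.298917] = 0.152024; exercise = 0.000000; V(0,0) = max -> 0.152024

Answer: Price = V(0,0) = 0.1520


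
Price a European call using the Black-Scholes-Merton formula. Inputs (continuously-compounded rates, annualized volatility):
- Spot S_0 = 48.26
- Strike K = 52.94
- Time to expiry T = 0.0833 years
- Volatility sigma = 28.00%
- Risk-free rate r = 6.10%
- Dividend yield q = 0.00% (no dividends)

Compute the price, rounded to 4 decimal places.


Answer: Price = 0.2893

Derivation:
d1 = (ln(S/K) + (r - q + 0.5*sigma^2) * T) / (sigma * sqrt(T)) = -1.04203051
d2 = d1 - sigma * sqrt(T) = -1.12284338
exp(-rT) = 0.99493159; exp(-qT) = 1.00000000
C = S_0 * exp(-qT) * N(d1) - K * exp(-rT) * N(d2)
N(d1) = 0.14869877; N(d2) = 0.13075201
C = 48.2600 * 1.00000000 * 0.14869877 - 52.9400 * 0.99493159 * 0.13075201 = 0.2893


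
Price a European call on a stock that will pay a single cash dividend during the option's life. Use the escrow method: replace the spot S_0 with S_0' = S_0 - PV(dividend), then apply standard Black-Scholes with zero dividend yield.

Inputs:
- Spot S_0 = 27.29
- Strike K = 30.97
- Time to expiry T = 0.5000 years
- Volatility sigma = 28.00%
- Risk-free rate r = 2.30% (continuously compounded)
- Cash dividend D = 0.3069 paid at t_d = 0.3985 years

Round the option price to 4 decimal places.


Answer: Price = 0.9004

Derivation:
PV(D) = D * exp(-r * t_d) = 0.3069 * 0.99087638 = 0.30409996
S_0' = S_0 - PV(D) = 27.2900 - 0.30409996 = 26.98590004
d1 = (ln(S_0'/K) + (r + sigma^2/2)*T) / (sigma*sqrt(T)) = -0.53843396
d2 = d1 - sigma*sqrt(T) = -0.73642386
exp(-rT) = 0.98856587
N(d1) = 0.29513874; N(d2) = 0.23073639
C = S_0' * N(d1) - K * exp(-rT) * N(d2) = 26.98590004 * 0.29513874 - 30.9700 * 0.98856587 * 0.23073639 = 0.9004


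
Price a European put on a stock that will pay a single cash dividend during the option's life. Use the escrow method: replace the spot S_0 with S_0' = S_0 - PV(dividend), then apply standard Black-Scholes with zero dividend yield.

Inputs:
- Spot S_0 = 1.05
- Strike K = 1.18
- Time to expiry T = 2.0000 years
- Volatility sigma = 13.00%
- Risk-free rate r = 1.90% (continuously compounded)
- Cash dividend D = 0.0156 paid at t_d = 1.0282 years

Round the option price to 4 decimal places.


Answer: Price = 0.1401

Derivation:
PV(D) = D * exp(-r * t_d) = 0.0156 * 0.98065379 = 0.01529820
S_0' = S_0 - PV(D) = 1.0500 - 0.01529820 = 1.03470180
d1 = (ln(S_0'/K) + (r + sigma^2/2)*T) / (sigma*sqrt(T)) = -0.41611150
d2 = d1 - sigma*sqrt(T) = -0.59995926
exp(-rT) = 0.96271294
N(-d1) = 0.66133579; N(-d2) = 0.72573331
P = K * exp(-rT) * N(-d2) - S_0' * N(-d1) = 1.1800 * 0.96271294 * 0.72573331 - 1.03470180 * 0.66133579 = 0.1401


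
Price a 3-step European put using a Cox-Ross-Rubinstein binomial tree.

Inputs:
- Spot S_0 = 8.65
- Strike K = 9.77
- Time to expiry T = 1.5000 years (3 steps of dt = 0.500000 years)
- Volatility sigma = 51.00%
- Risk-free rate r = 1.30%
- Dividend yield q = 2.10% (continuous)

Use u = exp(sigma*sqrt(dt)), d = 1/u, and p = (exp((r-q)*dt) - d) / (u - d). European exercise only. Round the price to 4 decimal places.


dt = T/N = 0.500000
u = exp(sigma*sqrt(dt)) = 1.434225; d = 1/u = 0.697241
p = (exp((r-q)*dt) - d) / (u - d) = 0.405392
Discount per step: exp(-r*dt) = 0.993521
Stock lattice S(k, i) with i counting down-moves:
  k=0: S(0,0) = 8.6500
  k=1: S(1,0) = 12.4060; S(1,1) = 6.0311
  k=2: S(2,0) = 17.7931; S(2,1) = 8.6500; S(2,2) = 4.2052
  k=3: S(3,0) = 25.5192; S(3,1) = 12.4060; S(3,2) = 6.0311; S(3,3) = 2.9320
Terminal payoffs V(N, i) = max(K - S_T, 0):
  V(3,0) = 0.000000; V(3,1) = 0.000000; V(3,2) = 3.738867; V(3,3) = 6.837997
Backward induction: V(k, i) = exp(-r*dt) * [p * V(k+1, i) + (1-p) * V(k+1, i+1)].
  V(2,0) = exp(-r*dt) * [p*0.000000 + (1-p)*0.000000] = 0.000000
  V(2,1) = exp(-r*dt) * [p*0.000000 + (1-p)*3.738867] = 2.208758
  V(2,2) = exp(-r*dt) * [p*3.738867 + (1-p)*6.837997] = 5.545472
  V(1,0) = exp(-r*dt) * [p*0.000000 + (1-p)*2.208758] = 1.304837
  V(1,1) = exp(-r*dt) * [p*2.208758 + (1-p)*5.545472] = 4.165631
  V(0,0) = exp(-r*dt) * [p*1.304837 + (1-p)*4.165631] = 2.986414

Answer: Price = V(0,0) = 2.9864


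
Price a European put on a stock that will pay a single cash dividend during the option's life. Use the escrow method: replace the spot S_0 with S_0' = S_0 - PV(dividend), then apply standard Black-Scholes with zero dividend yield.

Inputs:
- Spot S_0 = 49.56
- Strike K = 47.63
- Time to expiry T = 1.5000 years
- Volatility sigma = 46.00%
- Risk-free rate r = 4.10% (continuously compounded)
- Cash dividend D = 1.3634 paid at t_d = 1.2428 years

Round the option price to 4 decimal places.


Answer: Price = 8.6711

Derivation:
PV(D) = D * exp(-r * t_d) = 1.3634 * 0.95032162 = 1.29566850
S_0' = S_0 - PV(D) = 49.5600 - 1.29566850 = 48.26433150
d1 = (ln(S_0'/K) + (r + sigma^2/2)*T) / (sigma*sqrt(T)) = 0.41433651
d2 = d1 - sigma*sqrt(T) = -0.14904614
exp(-rT) = 0.94035295
N(-d1) = 0.33931384; N(-d2) = 0.55924139
P = K * exp(-rT) * N(-d2) - S_0' * N(-d1) = 47.6300 * 0.94035295 * 0.55924139 - 48.26433150 * 0.33931384 = 8.6711


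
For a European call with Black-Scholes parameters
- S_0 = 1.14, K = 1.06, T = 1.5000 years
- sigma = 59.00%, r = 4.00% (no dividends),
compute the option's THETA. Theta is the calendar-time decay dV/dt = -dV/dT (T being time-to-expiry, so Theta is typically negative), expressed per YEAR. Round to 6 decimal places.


d1 = 0.5450244131; d2 = -0.1775750610
phi(d1) = 0.3438793745; exp(-qT) = 1.0000000000; exp(-rT) = 0.9417645336
Theta = -S*exp(-qT)*phi(d1)*sigma/(2*sqrt(T)) - r*K*exp(-rT)*N(d2) + q*S*exp(-qT)*N(d1)
N(d1) = 0.7071316364; N(d2) = 0.4295283558; sqrt(T) = 1.2247448714
Term 1 = -1.1400 * 1.0000000000 * 0.3438793745 * 0.5900 / (2 * 1.2247448714) = -0.0944250810
Term 2 = -0.0400 * 1.0600 * 0.9417645336 * 0.4295283558 = -0.0171514178
Term 3 = 0 (no dividend yield, q = 0)
Theta = -0.0944250810 + (-0.0171514178) + (0.0000000000) = -0.111576

Answer: Theta = -0.111576


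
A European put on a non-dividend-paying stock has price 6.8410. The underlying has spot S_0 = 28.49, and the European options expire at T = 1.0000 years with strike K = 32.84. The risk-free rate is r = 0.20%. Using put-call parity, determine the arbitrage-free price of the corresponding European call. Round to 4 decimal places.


Put-call parity: C - P = S_0 * exp(-qT) - K * exp(-rT).
S_0 * exp(-qT) = 28.4900 * 1.00000000 = 28.49000000
K * exp(-rT) = 32.8400 * 0.99800200 = 32.77438564
C = P + S*exp(-qT) - K*exp(-rT)
C = 6.8410 + 28.49000000 - 32.77438564 = 2.5566

Answer: Call price = 2.5566


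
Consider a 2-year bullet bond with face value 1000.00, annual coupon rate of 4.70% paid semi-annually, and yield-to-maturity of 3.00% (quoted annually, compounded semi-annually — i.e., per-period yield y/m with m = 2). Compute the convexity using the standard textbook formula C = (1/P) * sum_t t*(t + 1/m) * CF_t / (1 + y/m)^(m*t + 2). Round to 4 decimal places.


Coupon per period c = face * coupon_rate / m = 23.500000
Periods per year m = 2; per-period yield y/m = 0.015000
Number of cashflows N = 4
Cashflows (t years, CF_t, discount factor 1/(1+y/m)^(m*t), PV):
  t = 0.5000: CF_t = 23.500000, DF = 0.985222, PV = 23.152709
  t = 1.0000: CF_t = 23.500000, DF = 0.970662, PV = 22.810551
  t = 1.5000: CF_t = 23.500000, DF = 0.956317, PV = 22.473449
  t = 2.0000: CF_t = 1023.500000, DF = 0.942184, PV = 964.325560
Price P = sum_t PV_t = 1032.762270
Convexity numerator sum_t t*(t + 1/m) * CF_t / (1+y/m)^(m*t + 2):
  t = 0.5000: term = 11.236725
  t = 1.0000: term = 33.211994
  t = 1.5000: term = 65.442353
  t = 2.0000: term = 4680.169670
Convexity = (1/P) * sum = 4790.060742 / 1032.762270 = 4.638106

Answer: Convexity = 4.6381


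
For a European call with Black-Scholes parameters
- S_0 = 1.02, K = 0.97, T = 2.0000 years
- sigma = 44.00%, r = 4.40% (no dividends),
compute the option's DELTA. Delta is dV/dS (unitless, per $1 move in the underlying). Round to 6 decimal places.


Answer: Delta = 0.703095

Derivation:
d1 = 0.5333221677; d2 = -0.0889317997
phi(d1) = 0.3460559539; exp(-qT) = 1.0000000000; exp(-rT) = 0.9157608767
N(d1) = 0.7030947075
Delta = exp(-qT) * N(d1) = 1.0000000000 * 0.7030947075 = 0.703095


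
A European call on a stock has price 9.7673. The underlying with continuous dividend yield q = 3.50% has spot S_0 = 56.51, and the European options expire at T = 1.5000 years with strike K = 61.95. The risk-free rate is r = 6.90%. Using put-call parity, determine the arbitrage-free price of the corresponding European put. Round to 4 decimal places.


Put-call parity: C - P = S_0 * exp(-qT) - K * exp(-rT).
S_0 * exp(-qT) = 56.5100 * 0.94885432 = 53.61975768
K * exp(-rT) = 61.9500 * 0.90167602 = 55.85882961
P = C - S*exp(-qT) + K*exp(-rT)
P = 9.7673 - 53.61975768 + 55.85882961 = 12.0064

Answer: Put price = 12.0064


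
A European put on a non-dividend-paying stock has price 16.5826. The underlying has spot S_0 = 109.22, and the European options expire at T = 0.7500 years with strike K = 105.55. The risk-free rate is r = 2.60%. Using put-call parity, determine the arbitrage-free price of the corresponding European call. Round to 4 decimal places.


Answer: Call price = 22.2909

Derivation:
Put-call parity: C - P = S_0 * exp(-qT) - K * exp(-rT).
S_0 * exp(-qT) = 109.2200 * 1.00000000 = 109.22000000
K * exp(-rT) = 105.5500 * 0.98068890 = 103.51171289
C = P + S*exp(-qT) - K*exp(-rT)
C = 16.5826 + 109.22000000 - 103.51171289 = 22.2909


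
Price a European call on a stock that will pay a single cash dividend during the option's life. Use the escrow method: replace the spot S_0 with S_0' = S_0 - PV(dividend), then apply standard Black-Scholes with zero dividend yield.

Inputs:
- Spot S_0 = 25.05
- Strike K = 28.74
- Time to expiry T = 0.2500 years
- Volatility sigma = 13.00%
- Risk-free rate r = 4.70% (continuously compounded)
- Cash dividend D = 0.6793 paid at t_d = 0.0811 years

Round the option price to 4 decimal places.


PV(D) = D * exp(-r * t_d) = 0.6793 * 0.99619556 = 0.67671564
S_0' = S_0 - PV(D) = 25.0500 - 0.67671564 = 24.37328436
d1 = (ln(S_0'/K) + (r + sigma^2/2)*T) / (sigma*sqrt(T)) = -2.32215002
d2 = d1 - sigma*sqrt(T) = -2.38715002
exp(-rT) = 0.98831876
N(d1) = 0.01011243; N(d2) = 0.00848978
C = S_0' * N(d1) - K * exp(-rT) * N(d2) = 24.37328436 * 0.01011243 - 28.7400 * 0.98831876 * 0.00848978 = 0.0053

Answer: Price = 0.0053


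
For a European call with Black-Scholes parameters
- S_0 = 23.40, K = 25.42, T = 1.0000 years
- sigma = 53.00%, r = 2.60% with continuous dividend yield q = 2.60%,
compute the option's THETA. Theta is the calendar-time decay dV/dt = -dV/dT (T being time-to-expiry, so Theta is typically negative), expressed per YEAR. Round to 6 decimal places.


Answer: Theta = -2.290949

Derivation:
d1 = 0.1087731257; d2 = -0.4212268743
phi(d1) = 0.3965891862; exp(-qT) = 0.9743350896; exp(-rT) = 0.9743350896
Theta = -S*exp(-qT)*phi(d1)*sigma/(2*sqrt(T)) - r*K*exp(-rT)*N(d2) + q*S*exp(-qT)*N(d1)
N(d1) = 0.5433087800; N(d2) = 0.3367947110; sqrt(T) = 1.0000000000
Term 1 = -23.4000 * 0.9743350896 * 0.3965891862 * 0.5300 / (2 * 1.0000000000) = -2.3961331244
Term 2 = -0.0260 * 25.4200 * 0.9743350896 * 0.3367947110 = -0.2168814961
Term 3 = 0.0260 * 23.4000 * 0.9743350896 * 0.5433087800 = 0.3220655497
Theta = -2.3961331244 + (-0.2168814961) + (0.3220655497) = -2.290949


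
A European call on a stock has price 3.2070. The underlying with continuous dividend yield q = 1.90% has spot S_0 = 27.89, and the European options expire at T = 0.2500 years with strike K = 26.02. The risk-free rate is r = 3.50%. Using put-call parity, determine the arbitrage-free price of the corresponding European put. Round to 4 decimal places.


Answer: Put price = 1.2425

Derivation:
Put-call parity: C - P = S_0 * exp(-qT) - K * exp(-rT).
S_0 * exp(-qT) = 27.8900 * 0.99526126 = 27.75783664
K * exp(-rT) = 26.0200 * 0.99128817 = 25.79331818
P = C - S*exp(-qT) + K*exp(-rT)
P = 3.2070 - 27.75783664 + 25.79331818 = 1.2425
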